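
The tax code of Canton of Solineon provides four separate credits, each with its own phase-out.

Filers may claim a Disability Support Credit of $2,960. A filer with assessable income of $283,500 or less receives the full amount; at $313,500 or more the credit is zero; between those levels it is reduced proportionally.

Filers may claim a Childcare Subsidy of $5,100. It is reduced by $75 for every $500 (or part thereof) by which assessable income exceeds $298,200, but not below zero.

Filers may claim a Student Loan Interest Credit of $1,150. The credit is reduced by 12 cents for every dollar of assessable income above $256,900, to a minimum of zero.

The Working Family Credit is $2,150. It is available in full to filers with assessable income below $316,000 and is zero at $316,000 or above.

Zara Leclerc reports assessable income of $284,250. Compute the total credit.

Disability Support Credit: $284,250 is $750 into a $30,000 phase-out range, leaving 29,250/30,000 of the credit: $2,960 × 29,250/30,000 = $2,886.
Childcare Subsidy: $284,250 is at or below the $298,200 threshold, so the full $5,100 applies.
Student Loan Interest Credit: 12% of the $27,350 excess over $256,900 is $3,282 ≥ base, so the credit is $0.
Working Family Credit: $284,250 is below the $316,000 cutoff, so the full $2,150 applies.
Total: $2,886 + $5,100 + $0 + $2,150 = $10,136.

$10,136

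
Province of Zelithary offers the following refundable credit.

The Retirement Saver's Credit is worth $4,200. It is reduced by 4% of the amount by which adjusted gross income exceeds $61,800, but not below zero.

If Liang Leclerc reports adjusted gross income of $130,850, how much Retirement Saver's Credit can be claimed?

Retirement Saver's Credit: 4% of the $69,050 excess over $61,800 is $2,762; credit = $4,200 − $2,762 = $1,438.

$1,438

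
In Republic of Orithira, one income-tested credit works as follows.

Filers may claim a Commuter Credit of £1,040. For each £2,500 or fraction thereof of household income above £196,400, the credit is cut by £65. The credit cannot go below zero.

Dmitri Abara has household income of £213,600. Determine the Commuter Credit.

£585

Commuter Credit: income exceeds £196,400 by £17,200, which is 7 full-or-partial £2,500 increments; reduction = 7 × £65 = £455, leaving £585.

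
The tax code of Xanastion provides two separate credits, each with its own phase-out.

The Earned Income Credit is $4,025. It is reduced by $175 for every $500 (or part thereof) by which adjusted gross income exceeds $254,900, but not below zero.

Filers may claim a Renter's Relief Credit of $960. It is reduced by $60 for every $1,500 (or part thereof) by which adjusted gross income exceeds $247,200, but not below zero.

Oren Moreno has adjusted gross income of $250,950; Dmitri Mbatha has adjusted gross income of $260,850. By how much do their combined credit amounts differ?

Oren ($250,950): Earned Income Credit: $250,950 is at or below the $254,900 threshold, so the full $4,025 applies. Renter's Relief Credit: income exceeds $247,200 by $3,750, which is 3 full-or-partial $1,500 increments; reduction = 3 × $60 = $180, leaving $780. total $4,025 + $780 = $4,805
Dmitri ($260,850): Earned Income Credit: income exceeds $254,900 by $5,950, which is 12 full-or-partial $500 increments; reduction = 12 × $175 = $2,100, leaving $1,925. Renter's Relief Credit: income exceeds $247,200 by $13,650, which is 10 full-or-partial $1,500 increments; reduction = 10 × $60 = $600, leaving $360. total $1,925 + $360 = $2,285
Difference: |$4,805 − $2,285| = $2,520.

$2,520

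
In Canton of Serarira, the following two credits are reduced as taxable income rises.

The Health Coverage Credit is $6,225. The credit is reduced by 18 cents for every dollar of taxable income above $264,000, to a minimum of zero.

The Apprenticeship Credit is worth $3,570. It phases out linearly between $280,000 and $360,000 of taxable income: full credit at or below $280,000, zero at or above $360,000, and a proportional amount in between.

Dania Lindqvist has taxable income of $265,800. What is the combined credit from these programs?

$9,471

Health Coverage Credit: 18% of the $1,800 excess over $264,000 is $324; credit = $6,225 − $324 = $5,901.
Apprenticeship Credit: $265,800 is at or below the $280,000 threshold, so the full $3,570 applies.
Total: $5,901 + $3,570 = $9,471.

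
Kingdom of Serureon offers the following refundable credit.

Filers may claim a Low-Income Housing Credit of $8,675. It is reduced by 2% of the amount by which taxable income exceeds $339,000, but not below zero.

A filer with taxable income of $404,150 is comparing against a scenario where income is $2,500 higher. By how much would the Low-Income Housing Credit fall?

$50

At $404,150 — 2% of the $65,150 excess over $339,000 is $1,303; credit = $8,675 − $1,303 = $7,372.
At $406,650 — 2% of the $67,650 excess over $339,000 is $1,353; credit = $8,675 − $1,353 = $7,322.
Lost: $7,372 − $7,322 = $50.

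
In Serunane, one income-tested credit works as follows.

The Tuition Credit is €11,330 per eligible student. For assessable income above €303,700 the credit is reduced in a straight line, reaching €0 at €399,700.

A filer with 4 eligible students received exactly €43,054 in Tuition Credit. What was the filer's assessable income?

€308,500

Full credit = 4 × €11,330 = €45,320.
€43,054 is 43,054/45,320 of the full €45,320, so 2,266/45,320 of the €96,000 range has been used: income = €303,700 + €96,000 × 2,266/45,320 = €308,500.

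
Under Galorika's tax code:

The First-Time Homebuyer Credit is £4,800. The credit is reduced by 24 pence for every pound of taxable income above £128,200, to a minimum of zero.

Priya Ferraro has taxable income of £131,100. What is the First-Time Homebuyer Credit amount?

£4,104

First-Time Homebuyer Credit: 24% of the £2,900 excess over £128,200 is £696; credit = £4,800 − £696 = £4,104.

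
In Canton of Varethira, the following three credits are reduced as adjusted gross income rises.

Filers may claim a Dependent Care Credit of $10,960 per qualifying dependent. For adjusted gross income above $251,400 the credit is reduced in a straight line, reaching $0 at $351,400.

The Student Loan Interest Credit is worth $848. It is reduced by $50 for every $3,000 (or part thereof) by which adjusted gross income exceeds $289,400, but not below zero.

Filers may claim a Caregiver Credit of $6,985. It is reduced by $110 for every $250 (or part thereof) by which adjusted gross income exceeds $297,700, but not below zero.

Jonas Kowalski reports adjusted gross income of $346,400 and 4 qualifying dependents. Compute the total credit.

$2,192

Dependent Care Credit: base = 4 × $10,960 = $43,840. $346,400 is $95,000 into a $100,000 phase-out range, leaving 5,000/100,000 of the credit: $43,840 × 5,000/100,000 = $2,192.
Student Loan Interest Credit: income exceeds $289,400 by $57,000 → 19 increments × $50 = $950 ≥ base, so the credit is $0.
Caregiver Credit: income exceeds $297,700 by $48,700 → 195 increments × $110 = $21,450 ≥ base, so the credit is $0.
Total: $2,192 + $0 + $0 = $2,192.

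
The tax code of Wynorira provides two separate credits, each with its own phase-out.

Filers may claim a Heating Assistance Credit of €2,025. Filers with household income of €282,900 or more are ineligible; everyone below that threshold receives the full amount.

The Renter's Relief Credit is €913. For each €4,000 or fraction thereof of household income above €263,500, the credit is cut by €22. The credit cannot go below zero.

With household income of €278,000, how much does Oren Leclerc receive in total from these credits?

Heating Assistance Credit: €278,000 is below the €282,900 cutoff, so the full €2,025 applies.
Renter's Relief Credit: income exceeds €263,500 by €14,500, which is 4 full-or-partial €4,000 increments; reduction = 4 × €22 = €88, leaving €825.
Total: €2,025 + €825 = €2,850.

€2,850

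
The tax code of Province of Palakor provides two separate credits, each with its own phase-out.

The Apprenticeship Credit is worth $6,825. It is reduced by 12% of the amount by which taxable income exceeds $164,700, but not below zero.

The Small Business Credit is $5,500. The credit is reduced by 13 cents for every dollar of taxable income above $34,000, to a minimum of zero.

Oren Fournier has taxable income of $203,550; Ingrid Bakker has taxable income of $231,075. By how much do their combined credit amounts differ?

Oren ($203,550): Apprenticeship Credit: 12% of the $38,850 excess over $164,700 is $4,662; credit = $6,825 − $4,662 = $2,163. Small Business Credit: 13% of the $169,550 excess over $34,000 is $22,041.50 ≥ base, so the credit is $0. total $2,163 + $0 = $2,163
Ingrid ($231,075): Apprenticeship Credit: 12% of the $66,375 excess over $164,700 is $7,965 ≥ base, so the credit is $0. Small Business Credit: 13% of the $197,075 excess over $34,000 is $25,619.75 ≥ base, so the credit is $0. total $0 + $0 = $0
Difference: |$2,163 − $0| = $2,163.

$2,163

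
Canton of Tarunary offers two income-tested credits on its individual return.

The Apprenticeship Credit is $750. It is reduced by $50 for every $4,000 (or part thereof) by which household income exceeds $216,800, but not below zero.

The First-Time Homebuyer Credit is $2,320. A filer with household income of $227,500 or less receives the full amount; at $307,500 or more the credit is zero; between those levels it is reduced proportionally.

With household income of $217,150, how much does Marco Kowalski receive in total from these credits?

Apprenticeship Credit: income exceeds $216,800 by $350, which is 1 full-or-partial $4,000 increment; reduction = 1 × $50 = $50, leaving $700.
First-Time Homebuyer Credit: $217,150 is at or below the $227,500 threshold, so the full $2,320 applies.
Total: $700 + $2,320 = $3,020.

$3,020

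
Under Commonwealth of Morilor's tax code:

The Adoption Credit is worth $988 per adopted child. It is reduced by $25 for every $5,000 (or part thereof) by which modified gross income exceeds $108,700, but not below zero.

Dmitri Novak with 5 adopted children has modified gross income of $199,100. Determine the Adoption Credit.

$4,465

Adoption Credit: base = 5 × $988 = $4,940. income exceeds $108,700 by $90,400, which is 19 full-or-partial $5,000 increments; reduction = 19 × $25 = $475, leaving $4,465.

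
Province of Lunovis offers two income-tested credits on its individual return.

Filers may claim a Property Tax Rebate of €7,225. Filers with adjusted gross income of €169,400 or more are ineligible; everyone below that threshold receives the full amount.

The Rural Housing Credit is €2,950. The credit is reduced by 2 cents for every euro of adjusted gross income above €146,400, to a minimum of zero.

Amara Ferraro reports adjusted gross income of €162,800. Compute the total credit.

Property Tax Rebate: €162,800 is below the €169,400 cutoff, so the full €7,225 applies.
Rural Housing Credit: 2% of the €16,400 excess over €146,400 is €328; credit = €2,950 − €328 = €2,622.
Total: €7,225 + €2,622 = €9,847.

€9,847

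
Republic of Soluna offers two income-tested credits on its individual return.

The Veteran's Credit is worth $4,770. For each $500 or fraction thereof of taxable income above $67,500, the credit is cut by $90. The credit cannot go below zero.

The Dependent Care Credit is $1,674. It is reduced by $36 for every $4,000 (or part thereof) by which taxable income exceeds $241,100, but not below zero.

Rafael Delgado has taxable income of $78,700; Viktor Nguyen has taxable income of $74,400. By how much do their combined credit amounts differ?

Rafael ($78,700): Veteran's Credit: income exceeds $67,500 by $11,200, which is 23 full-or-partial $500 increments; reduction = 23 × $90 = $2,070, leaving $2,700. Dependent Care Credit: $78,700 is at or below the $241,100 threshold, so the full $1,674 applies. total $2,700 + $1,674 = $4,374
Viktor ($74,400): Veteran's Credit: income exceeds $67,500 by $6,900, which is 14 full-or-partial $500 increments; reduction = 14 × $90 = $1,260, leaving $3,510. Dependent Care Credit: $74,400 is at or below the $241,100 threshold, so the full $1,674 applies. total $3,510 + $1,674 = $5,184
Difference: |$4,374 − $5,184| = $810.

$810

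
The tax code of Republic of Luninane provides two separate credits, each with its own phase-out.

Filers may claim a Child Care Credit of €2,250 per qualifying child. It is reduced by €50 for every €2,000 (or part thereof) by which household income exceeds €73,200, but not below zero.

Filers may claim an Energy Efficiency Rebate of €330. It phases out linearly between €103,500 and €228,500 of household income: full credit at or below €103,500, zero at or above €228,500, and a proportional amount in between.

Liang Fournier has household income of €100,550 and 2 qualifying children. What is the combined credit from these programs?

€4,130

Child Care Credit: base = 2 × €2,250 = €4,500. income exceeds €73,200 by €27,350, which is 14 full-or-partial €2,000 increments; reduction = 14 × €50 = €700, leaving €3,800.
Energy Efficiency Rebate: €100,550 is at or below the €103,500 threshold, so the full €330 applies.
Total: €3,800 + €330 = €4,130.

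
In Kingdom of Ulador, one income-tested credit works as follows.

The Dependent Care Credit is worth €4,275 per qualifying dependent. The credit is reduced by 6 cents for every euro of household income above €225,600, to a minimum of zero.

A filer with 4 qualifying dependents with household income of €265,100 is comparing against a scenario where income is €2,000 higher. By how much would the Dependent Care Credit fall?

€120

At €265,100 — base = 4 × €4,275 = €17,100. 6% of the €39,500 excess over €225,600 is €2,370; credit = €17,100 − €2,370 = €14,730.
At €267,100 — base = 4 × €4,275 = €17,100. 6% of the €41,500 excess over €225,600 is €2,490; credit = €17,100 − €2,490 = €14,610.
Lost: €14,730 − €14,610 = €120.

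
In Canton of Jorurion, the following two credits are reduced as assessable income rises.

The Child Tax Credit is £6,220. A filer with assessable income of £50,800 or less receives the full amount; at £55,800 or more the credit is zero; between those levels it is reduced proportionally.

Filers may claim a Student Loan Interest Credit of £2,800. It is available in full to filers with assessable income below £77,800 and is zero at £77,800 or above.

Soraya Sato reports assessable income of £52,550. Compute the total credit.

Child Tax Credit: £52,550 is £1,750 into a £5,000 phase-out range, leaving 3,250/5,000 of the credit: £6,220 × 3,250/5,000 = £4,043.
Student Loan Interest Credit: £52,550 is below the £77,800 cutoff, so the full £2,800 applies.
Total: £4,043 + £2,800 = £6,843.

£6,843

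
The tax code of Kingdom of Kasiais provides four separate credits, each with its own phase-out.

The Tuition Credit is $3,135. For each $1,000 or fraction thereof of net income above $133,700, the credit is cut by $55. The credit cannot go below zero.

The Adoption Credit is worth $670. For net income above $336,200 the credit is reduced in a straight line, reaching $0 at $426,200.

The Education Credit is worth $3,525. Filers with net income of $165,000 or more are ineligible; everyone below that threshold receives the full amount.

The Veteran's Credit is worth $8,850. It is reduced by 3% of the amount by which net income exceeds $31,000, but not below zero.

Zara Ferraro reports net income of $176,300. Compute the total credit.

$5,931

Tuition Credit: income exceeds $133,700 by $42,600, which is 43 full-or-partial $1,000 increments; reduction = 43 × $55 = $2,365, leaving $770.
Adoption Credit: $176,300 is at or below the $336,200 threshold, so the full $670 applies.
Education Credit: $176,300 meets or exceeds the $165,000 cutoff, so the credit is $0.
Veteran's Credit: 3% of the $145,300 excess over $31,000 is $4,359; credit = $8,850 − $4,359 = $4,491.
Total: $770 + $670 + $0 + $4,491 = $5,931.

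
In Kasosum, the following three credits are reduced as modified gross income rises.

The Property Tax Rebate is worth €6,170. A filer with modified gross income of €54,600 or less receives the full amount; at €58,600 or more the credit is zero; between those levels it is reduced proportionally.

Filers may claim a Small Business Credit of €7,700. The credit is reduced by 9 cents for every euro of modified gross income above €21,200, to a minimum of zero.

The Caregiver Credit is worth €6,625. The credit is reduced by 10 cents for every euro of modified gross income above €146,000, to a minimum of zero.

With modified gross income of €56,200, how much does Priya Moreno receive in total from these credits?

€14,877

Property Tax Rebate: €56,200 is €1,600 into a €4,000 phase-out range, leaving 2,400/4,000 of the credit: €6,170 × 2,400/4,000 = €3,702.
Small Business Credit: 9% of the €35,000 excess over €21,200 is €3,150; credit = €7,700 − €3,150 = €4,550.
Caregiver Credit: €56,200 is at or below the €146,000 threshold, so the full €6,625 applies.
Total: €3,702 + €4,550 + €6,625 = €14,877.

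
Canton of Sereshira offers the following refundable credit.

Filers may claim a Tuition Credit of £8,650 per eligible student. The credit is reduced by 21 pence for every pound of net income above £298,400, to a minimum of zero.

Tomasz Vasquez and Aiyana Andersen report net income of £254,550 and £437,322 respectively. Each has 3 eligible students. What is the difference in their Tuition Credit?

£25,950

Tomasz (£254,550): Tuition Credit: base = 3 × £8,650 = £25,950. £254,550 is at or below the £298,400 threshold, so the full £25,950 applies.
Aiyana (£437,322): Tuition Credit: base = 3 × £8,650 = £25,950. 21% of the £138,922 excess over £298,400 is £29,173.62 ≥ base, so the credit is £0.
Difference: |£25,950 − £0| = £25,950.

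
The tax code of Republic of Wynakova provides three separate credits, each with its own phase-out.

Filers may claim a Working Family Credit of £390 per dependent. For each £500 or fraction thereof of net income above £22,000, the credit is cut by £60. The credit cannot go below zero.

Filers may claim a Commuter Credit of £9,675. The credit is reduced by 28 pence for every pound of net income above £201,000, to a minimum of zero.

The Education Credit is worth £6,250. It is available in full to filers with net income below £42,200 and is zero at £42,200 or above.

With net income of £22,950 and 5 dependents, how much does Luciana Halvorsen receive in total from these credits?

£17,755

Working Family Credit: base = 5 × £390 = £1,950. income exceeds £22,000 by £950, which is 2 full-or-partial £500 increments; reduction = 2 × £60 = £120, leaving £1,830.
Commuter Credit: £22,950 is at or below the £201,000 threshold, so the full £9,675 applies.
Education Credit: £22,950 is below the £42,200 cutoff, so the full £6,250 applies.
Total: £1,830 + £9,675 + £6,250 = £17,755.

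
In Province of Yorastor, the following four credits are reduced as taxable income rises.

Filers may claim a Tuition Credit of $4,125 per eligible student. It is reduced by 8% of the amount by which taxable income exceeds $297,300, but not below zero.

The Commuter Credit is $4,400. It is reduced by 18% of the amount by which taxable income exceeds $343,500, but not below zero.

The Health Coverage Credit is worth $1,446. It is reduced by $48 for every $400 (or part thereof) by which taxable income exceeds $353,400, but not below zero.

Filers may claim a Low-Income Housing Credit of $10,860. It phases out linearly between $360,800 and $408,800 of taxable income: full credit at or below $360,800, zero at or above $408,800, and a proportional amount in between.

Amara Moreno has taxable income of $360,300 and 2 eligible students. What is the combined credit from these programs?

$16,028

Tuition Credit: base = 2 × $4,125 = $8,250. 8% of the $63,000 excess over $297,300 is $5,040; credit = $8,250 − $5,040 = $3,210.
Commuter Credit: 18% of the $16,800 excess over $343,500 is $3,024; credit = $4,400 − $3,024 = $1,376.
Health Coverage Credit: income exceeds $353,400 by $6,900, which is 18 full-or-partial $400 increments; reduction = 18 × $48 = $864, leaving $582.
Low-Income Housing Credit: $360,300 is at or below the $360,800 threshold, so the full $10,860 applies.
Total: $3,210 + $1,376 + $582 + $10,860 = $16,028.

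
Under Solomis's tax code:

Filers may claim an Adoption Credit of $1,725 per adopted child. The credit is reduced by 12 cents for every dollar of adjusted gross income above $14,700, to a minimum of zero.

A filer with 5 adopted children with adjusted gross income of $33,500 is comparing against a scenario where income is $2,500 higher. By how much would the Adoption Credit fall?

At $33,500 — base = 5 × $1,725 = $8,625. 12% of the $18,800 excess over $14,700 is $2,256; credit = $8,625 − $2,256 = $6,369.
At $36,000 — base = 5 × $1,725 = $8,625. 12% of the $21,300 excess over $14,700 is $2,556; credit = $8,625 − $2,556 = $6,069.
Lost: $6,369 − $6,069 = $300.

$300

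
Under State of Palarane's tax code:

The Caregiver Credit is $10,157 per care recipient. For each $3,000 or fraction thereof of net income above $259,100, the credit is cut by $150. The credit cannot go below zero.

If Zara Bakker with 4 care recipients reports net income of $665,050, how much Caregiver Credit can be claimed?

$20,228

Caregiver Credit: base = 4 × $10,157 = $40,628. income exceeds $259,100 by $405,950, which is 136 full-or-partial $3,000 increments; reduction = 136 × $150 = $20,400, leaving $20,228.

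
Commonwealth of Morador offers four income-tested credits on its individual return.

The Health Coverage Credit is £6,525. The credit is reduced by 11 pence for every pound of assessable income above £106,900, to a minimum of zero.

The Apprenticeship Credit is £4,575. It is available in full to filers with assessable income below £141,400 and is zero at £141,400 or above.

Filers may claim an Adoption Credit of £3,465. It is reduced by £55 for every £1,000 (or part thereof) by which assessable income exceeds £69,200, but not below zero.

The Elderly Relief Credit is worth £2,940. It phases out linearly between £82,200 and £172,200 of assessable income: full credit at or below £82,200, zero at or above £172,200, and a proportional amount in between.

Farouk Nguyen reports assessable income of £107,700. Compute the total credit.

£14,439

Health Coverage Credit: 11% of the £800 excess over £106,900 is £88; credit = £6,525 − £88 = £6,437.
Apprenticeship Credit: £107,700 is below the £141,400 cutoff, so the full £4,575 applies.
Adoption Credit: income exceeds £69,200 by £38,500, which is 39 full-or-partial £1,000 increments; reduction = 39 × £55 = £2,145, leaving £1,320.
Elderly Relief Credit: £107,700 is £25,500 into a £90,000 phase-out range, leaving 64,500/90,000 of the credit: £2,940 × 64,500/90,000 = £2,107.
Total: £6,437 + £4,575 + £1,320 + £2,107 = £14,439.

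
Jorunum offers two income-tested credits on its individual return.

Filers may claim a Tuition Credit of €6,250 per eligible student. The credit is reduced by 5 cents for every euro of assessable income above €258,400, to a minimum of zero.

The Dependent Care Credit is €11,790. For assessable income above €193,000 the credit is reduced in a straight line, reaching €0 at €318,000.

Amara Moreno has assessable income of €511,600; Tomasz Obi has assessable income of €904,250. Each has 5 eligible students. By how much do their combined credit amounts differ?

€18,590

Amara (€511,600): Tuition Credit: base = 5 × €6,250 = €31,250. 5% of the €253,200 excess over €258,400 is €12,660; credit = €31,250 − €12,660 = €18,590. Dependent Care Credit: €511,600 is at or above €318,000, so the credit is €0. total €18,590 + €0 = €18,590
Tomasz (€904,250): Tuition Credit: base = 5 × €6,250 = €31,250. 5% of the €645,850 excess over €258,400 is €32,292.50 ≥ base, so the credit is €0. Dependent Care Credit: €904,250 is at or above €318,000, so the credit is €0. total €0 + €0 = €0
Difference: |€18,590 − €0| = €18,590.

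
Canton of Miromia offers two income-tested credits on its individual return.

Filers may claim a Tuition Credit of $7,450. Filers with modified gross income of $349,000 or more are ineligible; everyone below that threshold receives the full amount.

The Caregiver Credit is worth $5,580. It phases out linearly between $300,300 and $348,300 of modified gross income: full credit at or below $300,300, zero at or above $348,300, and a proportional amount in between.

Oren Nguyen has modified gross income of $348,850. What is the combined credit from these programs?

$7,450

Tuition Credit: $348,850 is below the $349,000 cutoff, so the full $7,450 applies.
Caregiver Credit: $348,850 is at or above $348,300, so the credit is $0.
Total: $7,450 + $0 = $7,450.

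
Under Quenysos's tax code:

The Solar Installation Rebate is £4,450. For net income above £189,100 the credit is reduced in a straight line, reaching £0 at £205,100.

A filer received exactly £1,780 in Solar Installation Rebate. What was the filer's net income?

£198,700

£1,780 is 1,780/4,450 of the full £4,450, so 2,670/4,450 of the £16,000 range has been used: income = £189,100 + £16,000 × 2,670/4,450 = £198,700.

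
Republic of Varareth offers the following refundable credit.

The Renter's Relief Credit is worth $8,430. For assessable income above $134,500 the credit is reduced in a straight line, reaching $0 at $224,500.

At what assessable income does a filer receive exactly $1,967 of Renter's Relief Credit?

$203,500

$1,967 is 1,967/8,430 of the full $8,430, so 6,463/8,430 of the $90,000 range has been used: income = $134,500 + $90,000 × 6,463/8,430 = $203,500.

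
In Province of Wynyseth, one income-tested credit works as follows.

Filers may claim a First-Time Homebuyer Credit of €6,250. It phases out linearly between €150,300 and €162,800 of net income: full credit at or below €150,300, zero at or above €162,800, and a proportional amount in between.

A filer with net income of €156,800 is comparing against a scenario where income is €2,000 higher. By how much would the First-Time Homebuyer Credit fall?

€1,000

At €156,800 — €156,800 is €6,500 into a €12,500 phase-out range, leaving 6,000/12,500 of the credit: €6,250 × 6,000/12,500 = €3,000.
At €158,800 — €158,800 is €8,500 into a €12,500 phase-out range, leaving 4,000/12,500 of the credit: €6,250 × 4,000/12,500 = €2,000.
Lost: €3,000 − €2,000 = €1,000.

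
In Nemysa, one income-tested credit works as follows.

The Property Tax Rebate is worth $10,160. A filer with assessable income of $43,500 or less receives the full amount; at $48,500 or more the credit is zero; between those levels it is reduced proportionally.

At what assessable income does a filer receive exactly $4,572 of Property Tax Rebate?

$46,250

$4,572 is 4,572/10,160 of the full $10,160, so 5,588/10,160 of the $5,000 range has been used: income = $43,500 + $5,000 × 5,588/10,160 = $46,250.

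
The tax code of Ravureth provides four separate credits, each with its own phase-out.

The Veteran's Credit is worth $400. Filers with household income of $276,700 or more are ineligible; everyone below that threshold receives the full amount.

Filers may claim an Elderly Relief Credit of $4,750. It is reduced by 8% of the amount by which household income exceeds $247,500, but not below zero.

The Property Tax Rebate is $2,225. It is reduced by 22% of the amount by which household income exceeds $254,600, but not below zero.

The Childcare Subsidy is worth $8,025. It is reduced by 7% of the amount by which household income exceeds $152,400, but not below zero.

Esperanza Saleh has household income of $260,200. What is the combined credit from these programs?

Veteran's Credit: $260,200 is below the $276,700 cutoff, so the full $400 applies.
Elderly Relief Credit: 8% of the $12,700 excess over $247,500 is $1,016; credit = $4,750 − $1,016 = $3,734.
Property Tax Rebate: 22% of the $5,600 excess over $254,600 is $1,232; credit = $2,225 − $1,232 = $993.
Childcare Subsidy: 7% of the $107,800 excess over $152,400 is $7,546; credit = $8,025 − $7,546 = $479.
Total: $400 + $3,734 + $993 + $479 = $5,606.

$5,606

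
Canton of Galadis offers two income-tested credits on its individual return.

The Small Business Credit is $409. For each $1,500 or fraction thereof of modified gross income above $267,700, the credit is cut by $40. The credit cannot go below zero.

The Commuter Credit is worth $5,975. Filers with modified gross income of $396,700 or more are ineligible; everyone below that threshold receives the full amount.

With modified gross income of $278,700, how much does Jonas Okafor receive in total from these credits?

Small Business Credit: income exceeds $267,700 by $11,000, which is 8 full-or-partial $1,500 increments; reduction = 8 × $40 = $320, leaving $89.
Commuter Credit: $278,700 is below the $396,700 cutoff, so the full $5,975 applies.
Total: $89 + $5,975 = $6,064.

$6,064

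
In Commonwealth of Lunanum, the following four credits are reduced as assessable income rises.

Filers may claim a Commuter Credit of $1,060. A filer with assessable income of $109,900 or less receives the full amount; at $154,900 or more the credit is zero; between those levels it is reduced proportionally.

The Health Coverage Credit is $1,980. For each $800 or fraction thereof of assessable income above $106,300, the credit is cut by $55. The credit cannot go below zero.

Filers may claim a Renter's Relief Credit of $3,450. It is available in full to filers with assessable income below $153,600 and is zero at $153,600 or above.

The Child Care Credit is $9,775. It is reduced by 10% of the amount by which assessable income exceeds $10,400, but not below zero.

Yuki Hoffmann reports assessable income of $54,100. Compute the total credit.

$11,895

Commuter Credit: $54,100 is at or below the $109,900 threshold, so the full $1,060 applies.
Health Coverage Credit: $54,100 is at or below the $106,300 threshold, so the full $1,980 applies.
Renter's Relief Credit: $54,100 is below the $153,600 cutoff, so the full $3,450 applies.
Child Care Credit: 10% of the $43,700 excess over $10,400 is $4,370; credit = $9,775 − $4,370 = $5,405.
Total: $1,060 + $1,980 + $3,450 + $5,405 = $11,895.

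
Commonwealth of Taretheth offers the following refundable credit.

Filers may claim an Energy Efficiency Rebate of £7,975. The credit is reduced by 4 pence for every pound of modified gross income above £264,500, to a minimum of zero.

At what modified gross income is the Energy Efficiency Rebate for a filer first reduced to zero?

£463,875

The credit falls by 4% of each pound above £264,500, so it reaches zero when the excess is £7,975 / 4% = £199,375: income = £264,500 + £199,375 = £463,875.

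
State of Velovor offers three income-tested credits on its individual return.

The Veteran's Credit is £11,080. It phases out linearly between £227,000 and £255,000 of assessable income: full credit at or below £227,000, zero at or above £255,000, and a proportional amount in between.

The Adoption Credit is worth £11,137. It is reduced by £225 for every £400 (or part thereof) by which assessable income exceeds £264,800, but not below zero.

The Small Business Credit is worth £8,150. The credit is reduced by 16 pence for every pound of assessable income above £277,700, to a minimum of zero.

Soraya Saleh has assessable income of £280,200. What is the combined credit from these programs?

Veteran's Credit: £280,200 is at or above £255,000, so the credit is £0.
Adoption Credit: income exceeds £264,800 by £15,400, which is 39 full-or-partial £400 increments; reduction = 39 × £225 = £8,775, leaving £2,362.
Small Business Credit: 16% of the £2,500 excess over £277,700 is £400; credit = £8,150 − £400 = £7,750.
Total: £0 + £2,362 + £7,750 = £10,112.

£10,112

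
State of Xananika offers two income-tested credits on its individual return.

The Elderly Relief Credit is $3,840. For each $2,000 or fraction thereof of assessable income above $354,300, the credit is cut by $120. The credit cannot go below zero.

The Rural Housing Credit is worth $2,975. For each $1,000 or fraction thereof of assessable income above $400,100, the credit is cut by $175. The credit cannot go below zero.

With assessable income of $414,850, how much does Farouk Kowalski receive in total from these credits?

Elderly Relief Credit: income exceeds $354,300 by $60,550, which is 31 full-or-partial $2,000 increments; reduction = 31 × $120 = $3,720, leaving $120.
Rural Housing Credit: income exceeds $400,100 by $14,750, which is 15 full-or-partial $1,000 increments; reduction = 15 × $175 = $2,625, leaving $350.
Total: $120 + $350 = $470.

$470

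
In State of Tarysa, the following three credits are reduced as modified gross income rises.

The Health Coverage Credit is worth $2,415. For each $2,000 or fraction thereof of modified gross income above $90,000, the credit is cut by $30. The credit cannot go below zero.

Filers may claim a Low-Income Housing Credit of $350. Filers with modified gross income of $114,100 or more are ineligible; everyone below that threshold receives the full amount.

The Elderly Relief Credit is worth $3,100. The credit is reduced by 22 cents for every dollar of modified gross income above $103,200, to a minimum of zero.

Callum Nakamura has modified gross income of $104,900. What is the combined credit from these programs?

Health Coverage Credit: income exceeds $90,000 by $14,900, which is 8 full-or-partial $2,000 increments; reduction = 8 × $30 = $240, leaving $2,175.
Low-Income Housing Credit: $104,900 is below the $114,100 cutoff, so the full $350 applies.
Elderly Relief Credit: 22% of the $1,700 excess over $103,200 is $374; credit = $3,100 − $374 = $2,726.
Total: $2,175 + $350 + $2,726 = $5,251.

$5,251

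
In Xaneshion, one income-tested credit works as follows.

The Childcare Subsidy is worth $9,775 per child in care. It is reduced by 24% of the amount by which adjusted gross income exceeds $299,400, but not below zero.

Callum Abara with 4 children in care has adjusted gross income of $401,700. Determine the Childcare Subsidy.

$14,548

Childcare Subsidy: base = 4 × $9,775 = $39,100. 24% of the $102,300 excess over $299,400 is $24,552; credit = $39,100 − $24,552 = $14,548.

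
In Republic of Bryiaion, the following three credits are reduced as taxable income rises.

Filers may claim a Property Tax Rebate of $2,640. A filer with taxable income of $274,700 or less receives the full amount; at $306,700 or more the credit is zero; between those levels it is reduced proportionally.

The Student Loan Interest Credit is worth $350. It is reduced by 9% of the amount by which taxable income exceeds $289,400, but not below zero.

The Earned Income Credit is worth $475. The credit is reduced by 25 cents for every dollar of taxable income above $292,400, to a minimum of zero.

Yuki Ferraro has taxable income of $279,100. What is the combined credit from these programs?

$3,102

Property Tax Rebate: $279,100 is $4,400 into a $32,000 phase-out range, leaving 27,600/32,000 of the credit: $2,640 × 27,600/32,000 = $2,277.
Student Loan Interest Credit: $279,100 is at or below the $289,400 threshold, so the full $350 applies.
Earned Income Credit: $279,100 is at or below the $292,400 threshold, so the full $475 applies.
Total: $2,277 + $350 + $475 = $3,102.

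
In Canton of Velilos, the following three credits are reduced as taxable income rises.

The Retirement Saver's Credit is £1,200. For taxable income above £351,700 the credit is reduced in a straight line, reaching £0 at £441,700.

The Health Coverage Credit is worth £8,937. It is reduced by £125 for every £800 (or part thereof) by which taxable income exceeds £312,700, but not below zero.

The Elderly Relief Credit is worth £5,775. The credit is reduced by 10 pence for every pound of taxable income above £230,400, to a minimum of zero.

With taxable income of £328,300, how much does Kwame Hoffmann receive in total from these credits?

Retirement Saver's Credit: £328,300 is at or below the £351,700 threshold, so the full £1,200 applies.
Health Coverage Credit: income exceeds £312,700 by £15,600, which is 20 full-or-partial £800 increments; reduction = 20 × £125 = £2,500, leaving £6,437.
Elderly Relief Credit: 10% of the £97,900 excess over £230,400 is £9,790 ≥ base, so the credit is £0.
Total: £1,200 + £6,437 + £0 = £7,637.

£7,637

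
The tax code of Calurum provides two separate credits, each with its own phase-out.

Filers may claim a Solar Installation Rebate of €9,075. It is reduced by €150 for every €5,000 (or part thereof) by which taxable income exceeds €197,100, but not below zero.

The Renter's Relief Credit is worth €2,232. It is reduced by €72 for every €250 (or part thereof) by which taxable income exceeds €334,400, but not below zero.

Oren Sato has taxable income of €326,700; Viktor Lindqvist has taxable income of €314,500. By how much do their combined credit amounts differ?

€300

Oren (€326,700): Solar Installation Rebate: income exceeds €197,100 by €129,600, which is 26 full-or-partial €5,000 increments; reduction = 26 × €150 = €3,900, leaving €5,175. Renter's Relief Credit: €326,700 is at or below the €334,400 threshold, so the full €2,232 applies. total €5,175 + €2,232 = €7,407
Viktor (€314,500): Solar Installation Rebate: income exceeds €197,100 by €117,400, which is 24 full-or-partial €5,000 increments; reduction = 24 × €150 = €3,600, leaving €5,475. Renter's Relief Credit: €314,500 is at or below the €334,400 threshold, so the full €2,232 applies. total €5,475 + €2,232 = €7,707
Difference: |€7,407 − €7,707| = €300.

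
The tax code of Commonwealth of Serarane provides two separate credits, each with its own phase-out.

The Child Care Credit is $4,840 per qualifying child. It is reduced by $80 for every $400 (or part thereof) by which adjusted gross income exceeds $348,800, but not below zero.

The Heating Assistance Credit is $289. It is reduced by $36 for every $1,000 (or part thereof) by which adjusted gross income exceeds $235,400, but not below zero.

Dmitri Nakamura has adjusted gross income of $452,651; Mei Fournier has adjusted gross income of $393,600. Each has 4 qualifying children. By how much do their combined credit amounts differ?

Dmitri ($452,651): Child Care Credit: base = 4 × $4,840 = $19,360. income exceeds $348,800 by $103,851 → 260 increments × $80 = $20,800 ≥ base, so the credit is $0. Heating Assistance Credit: income exceeds $235,400 by $217,251 → 218 increments × $36 = $7,848 ≥ base, so the credit is $0. total $0 + $0 = $0
Mei ($393,600): Child Care Credit: base = 4 × $4,840 = $19,360. income exceeds $348,800 by $44,800, which is 112 full-or-partial $400 increments; reduction = 112 × $80 = $8,960, leaving $10,400. Heating Assistance Credit: income exceeds $235,400 by $158,200 → 159 increments × $36 = $5,724 ≥ base, so the credit is $0. total $10,400 + $0 = $10,400
Difference: |$0 − $10,400| = $10,400.

$10,400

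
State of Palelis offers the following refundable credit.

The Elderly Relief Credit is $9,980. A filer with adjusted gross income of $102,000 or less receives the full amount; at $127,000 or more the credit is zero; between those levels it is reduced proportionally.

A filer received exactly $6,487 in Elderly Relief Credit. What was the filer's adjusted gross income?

$6,487 is 6,487/9,980 of the full $9,980, so 3,493/9,980 of the $25,000 range has been used: income = $102,000 + $25,000 × 3,493/9,980 = $110,750.

$110,750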